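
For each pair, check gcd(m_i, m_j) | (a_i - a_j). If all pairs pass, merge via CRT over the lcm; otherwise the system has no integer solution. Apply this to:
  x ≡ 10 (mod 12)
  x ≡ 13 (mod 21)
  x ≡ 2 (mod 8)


Moduli 12, 21, 8 are not pairwise coprime, so CRT works modulo lcm(m_i) when all pairwise compatibility conditions hold.
Pairwise compatibility: gcd(m_i, m_j) must divide a_i - a_j for every pair.
Merge one congruence at a time:
  Start: x ≡ 10 (mod 12).
  Combine with x ≡ 13 (mod 21): gcd(12, 21) = 3; 13 - 10 = 3, which IS divisible by 3, so compatible.
    Write x = 10 + 12·t and substitute into x ≡ 13 (mod 21): 12·t ≡ 13 − 10 = 3 (mod 21).
    Divide the congruence (and modulus) by g = 3: 4·t ≡ 1 (mod 7).
    The inverse of 4 mod 7 is 2 (since 4·2 = 8 = 1·7 + 1), so t ≡ 2·1 = 2 ≡ 2 (mod 7).
    Then x = 10 + 12·2 = 34, valid modulo lcm(12, 21) = 84: x ≡ 34 (mod 84).
  Combine with x ≡ 2 (mod 8): gcd(84, 8) = 4; 2 - 34 = -32, which IS divisible by 4, so compatible.
    Write x = 34 + 84·t and substitute into x ≡ 2 (mod 8): 84·t ≡ 2 − 34 = -32 (mod 8).
    Divide the congruence (and modulus) by g = 4: 21·t ≡ -8 (mod 2).
    Reduce coefficients mod 2: 1·t ≡ 0 (mod 2).
    So t ≡ 0 (mod 2).
    Then x = 34 + 84·0 = 34, valid modulo lcm(84, 8) = 168: x ≡ 34 (mod 168).
Verify: 34 mod 12 = 10, 34 mod 21 = 13, 34 mod 8 = 2.

x ≡ 34 (mod 168).


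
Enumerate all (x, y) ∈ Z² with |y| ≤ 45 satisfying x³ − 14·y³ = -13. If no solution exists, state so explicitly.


The equation is x³ - 14y³ = -13. For fixed y, x³ = 14·y³ − 13, so a solution requires the RHS to be a perfect cube.
Strategy: iterate y from -45 to 45, compute RHS = 14·y³ − 13, and check whether it is a (positive or negative) perfect cube.
Check small values of y:
  y = 0: RHS = -13 is not a perfect cube.
  y = 1: RHS = 1 = (1)³ ⇒ x = 1 works.
  y = -1: RHS = -27 = (-3)³ ⇒ x = -3 works.
  y = 2: RHS = 99 is not a perfect cube.
  y = -2: RHS = -125 = (-5)³ ⇒ x = -5 works.
  y = 3: RHS = 365 is not a perfect cube.
  y = -3: RHS = -391 is not a perfect cube.
Continuing the search up to |y| = 45 finds no further solutions beyond those listed.
Collected solutions: (1, 1), (-3, -1), (-5, -2).

Solutions (with |y| ≤ 45): (1, 1), (-3, -1), (-5, -2).


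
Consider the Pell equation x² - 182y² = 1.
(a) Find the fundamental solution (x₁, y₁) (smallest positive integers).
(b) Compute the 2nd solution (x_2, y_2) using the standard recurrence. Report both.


Step 1: Find the fundamental solution (x₁, y₁) of x² - 182y² = 1.
  Expand √182 as a continued fraction. a₀ = ⌊√182⌋ = 13; iterate m_{k+1} = d_k·a_k − m_k, d_{k+1} = (182 − m_{k+1}²)/d_k, a_{k+1} = ⌊(a₀ + m_{k+1})/d_{k+1}⌋ (starting m₀ = 0, d₀ = 1), with convergents p_k = a_k·p_{k-1} + p_{k-2}, q_k = a_k·q_{k-1} + q_{k-2} (p₋₁ = 1, q₋₁ = 0):
  k = 0: a₀ = 13; p₀/q₀ = 13/1; p₀² − 182·q₀² = 169 − 182 = -13.
  k = 1: m = 13, d = 13, a = ⌊(13 + 13)/13⌋ = 2; p/q = (2·13 + 1)/(2·1 + 0) = 27/2; p² − 182·q² = 729 − 728 = 1.
  The first convergent with p² − 182·q² = 1 gives the fundamental solution (x₁, y₁) = (27, 2).
Step 2: Apply the recurrence (x_{n+1}, y_{n+1}) = (x₁x_n + 182y₁y_n, x₁y_n + y₁x_n) repeatedly.
  From (x_1, y_1) = (27, 2): x_2 = 27·27 + 182·2·2 = 1457; y_2 = 27·2 + 2·27 = 108.
Step 3: Verify x_2² - 182·y_2² = 2122849 - 2122848 = 1 (should be 1). ✓

(x_1, y_1) = (27, 2); (x_2, y_2) = (1457, 108).


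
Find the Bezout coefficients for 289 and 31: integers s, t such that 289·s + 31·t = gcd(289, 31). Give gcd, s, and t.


Euclidean algorithm on (289, 31) — divide until remainder is 0:
  289 = 9 · 31 + 10
  31 = 3 · 10 + 1
  10 = 10 · 1 + 0
gcd(289, 31) = 1.
Track Bezout coefficients alongside the remainders: start with r₀ = 289 = a·1 + b·0 (s = 1, t = 0) and r₁ = 31 = a·0 + b·1 (s = 0, t = 1); each new remainder r_{k+1} = r_{k-1} − q_k·r_k inherits s_{k+1} = s_{k-1} − q_k·s_k, t_{k+1} = t_{k-1} − q_k·t_k, so r_k = a·s_k + b·t_k at every step:
  q = 9: r = 10, s = 1 − 9·0 = 1, t = 0 − 9·1 = -9  (check: 289·1 + 31·(-9) = 10)
  q = 3: r = 1, s = 0 − 3·1 = -3, t = 1 − 3·(-9) = 28  (check: 289·(-3) + 31·28 = 1)
The row with r = 1 (the gcd) gives the Bezout coefficients s = -3, t = 28.
Result: 289 · (-3) + 31 · (28) = 1.

gcd(289, 31) = 1; s = -3, t = 28 (check: 289·(-3) + 31·28 = 1).


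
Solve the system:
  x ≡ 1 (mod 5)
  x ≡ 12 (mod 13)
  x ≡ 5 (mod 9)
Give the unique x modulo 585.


Moduli 5, 13, 9 are pairwise coprime; by CRT there is a unique solution modulo M = 5 · 13 · 9 = 585.
Solve pairwise, accumulating the modulus:
  Start with x ≡ 1 (mod 5).
  Combine with x ≡ 12 (mod 13): since gcd(5, 13) = 1, we get a unique residue mod 65.
    Write x = 1 + 5·t and substitute into x ≡ 12 (mod 13): 5·t ≡ 12 − 1 = 11 (mod 13).
    The inverse of 5 mod 13 is 8 (since 5·8 = 40 = 3·13 + 1), so t ≡ 8·11 = 88 ≡ 10 (mod 13).
    Then x = 1 + 5·10 = 51, valid modulo lcm(5, 13) = 65: x ≡ 51 (mod 65).
  Combine with x ≡ 5 (mod 9): since gcd(65, 9) = 1, we get a unique residue mod 585.
    Write x = 51 + 65·t and substitute into x ≡ 5 (mod 9): 65·t ≡ 5 − 51 = -46 (mod 9).
    Reduce coefficients mod 9: 2·t ≡ 8 (mod 9).
    The inverse of 2 mod 9 is 5 (since 2·5 = 10 = 1·9 + 1), so t ≡ 5·8 = 40 ≡ 4 (mod 9).
    Then x = 51 + 65·4 = 311, valid modulo lcm(65, 9) = 585: x ≡ 311 (mod 585).
Verify: 311 mod 5 = 1 ✓, 311 mod 13 = 12 ✓, 311 mod 9 = 5 ✓.

x ≡ 311 (mod 585).


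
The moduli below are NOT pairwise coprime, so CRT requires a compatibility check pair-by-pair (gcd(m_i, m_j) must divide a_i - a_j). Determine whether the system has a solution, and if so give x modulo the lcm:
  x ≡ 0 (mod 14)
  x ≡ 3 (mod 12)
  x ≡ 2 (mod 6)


Moduli 14, 12, 6 are not pairwise coprime, so CRT works modulo lcm(m_i) when all pairwise compatibility conditions hold.
Pairwise compatibility: gcd(m_i, m_j) must divide a_i - a_j for every pair.
Merge one congruence at a time:
  Start: x ≡ 0 (mod 14).
  Combine with x ≡ 3 (mod 12): gcd(14, 12) = 2, and 3 - 0 = 3 is NOT divisible by 2.
    ⇒ system is inconsistent (no integer solution).

No solution (the system is inconsistent).


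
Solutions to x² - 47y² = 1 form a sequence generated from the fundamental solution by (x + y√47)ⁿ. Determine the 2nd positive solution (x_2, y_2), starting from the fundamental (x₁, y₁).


Step 1: Find the fundamental solution (x₁, y₁) of x² - 47y² = 1.
  Expand √47 as a continued fraction. a₀ = ⌊√47⌋ = 6; iterate m_{k+1} = d_k·a_k − m_k, d_{k+1} = (47 − m_{k+1}²)/d_k, a_{k+1} = ⌊(a₀ + m_{k+1})/d_{k+1}⌋ (starting m₀ = 0, d₀ = 1), with convergents p_k = a_k·p_{k-1} + p_{k-2}, q_k = a_k·q_{k-1} + q_{k-2} (p₋₁ = 1, q₋₁ = 0):
  k = 0: a₀ = 6; p₀/q₀ = 6/1; p₀² − 47·q₀² = 36 − 47 = -11.
  k = 1: m = 6, d = 11, a = ⌊(6 + 6)/11⌋ = 1; p/q = (1·6 + 1)/(1·1 + 0) = 7/1; p² − 47·q² = 49 − 47 = 2.
  k = 2: m = 5, d = 2, a = ⌊(6 + 5)/2⌋ = 5; p/q = (5·7 + 6)/(5·1 + 1) = 41/6; p² − 47·q² = 1681 − 1692 = -11.
  k = 3: m = 5, d = 11, a = ⌊(6 + 5)/11⌋ = 1; p/q = (1·41 + 7)/(1·6 + 1) = 48/7; p² − 47·q² = 2304 − 2303 = 1.
  The first convergent with p² − 47·q² = 1 gives the fundamental solution (x₁, y₁) = (48, 7).
Step 2: Apply the recurrence (x_{n+1}, y_{n+1}) = (x₁x_n + 47y₁y_n, x₁y_n + y₁x_n) repeatedly.
  From (x_1, y_1) = (48, 7): x_2 = 48·48 + 47·7·7 = 4607; y_2 = 48·7 + 7·48 = 672.
Step 3: Verify x_2² - 47·y_2² = 21224449 - 21224448 = 1 (should be 1). ✓

(x_1, y_1) = (48, 7); (x_2, y_2) = (4607, 672).


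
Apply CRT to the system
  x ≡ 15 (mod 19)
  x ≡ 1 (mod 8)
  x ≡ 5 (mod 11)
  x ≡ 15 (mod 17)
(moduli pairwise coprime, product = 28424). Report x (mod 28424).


Product of moduli M = 19 · 8 · 11 · 17 = 28424.
Merge one congruence at a time:
  Start: x ≡ 15 (mod 19).
  Combine with x ≡ 1 (mod 8); new modulus lcm = 152.
    Write x = 15 + 19·t and substitute into x ≡ 1 (mod 8): 19·t ≡ 1 − 15 = -14 (mod 8).
    Reduce coefficients mod 8: 3·t ≡ 2 (mod 8).
    The inverse of 3 mod 8 is 3 (since 3·3 = 9 = 1·8 + 1), so t ≡ 3·2 = 6 ≡ 6 (mod 8).
    Then x = 15 + 19·6 = 129, valid modulo lcm(19, 8) = 152: x ≡ 129 (mod 152).
  Combine with x ≡ 5 (mod 11); new modulus lcm = 1672.
    Write x = 129 + 152·t and substitute into x ≡ 5 (mod 11): 152·t ≡ 5 − 129 = -124 (mod 11).
    Reduce coefficients mod 11: 9·t ≡ 8 (mod 11).
    The inverse of 9 mod 11 is 5 (since 9·5 = 45 = 4·11 + 1), so t ≡ 5·8 = 40 ≡ 7 (mod 11).
    Then x = 129 + 152·7 = 1193, valid modulo lcm(152, 11) = 1672: x ≡ 1193 (mod 1672).
  Combine with x ≡ 15 (mod 17); new modulus lcm = 28424.
    Write x = 1193 + 1672·t and substitute into x ≡ 15 (mod 17): 1672·t ≡ 15 − 1193 = -1178 (mod 17).
    Reduce coefficients mod 17: 6·t ≡ 12 (mod 17).
    The inverse of 6 mod 17 is 3 (since 6·3 = 18 = 1·17 + 1), so t ≡ 3·12 = 36 ≡ 2 (mod 17).
    Then x = 1193 + 1672·2 = 4537, valid modulo lcm(1672, 17) = 28424: x ≡ 4537 (mod 28424).
Verify against each original: 4537 mod 19 = 15, 4537 mod 8 = 1, 4537 mod 11 = 5, 4537 mod 17 = 15.

x ≡ 4537 (mod 28424).


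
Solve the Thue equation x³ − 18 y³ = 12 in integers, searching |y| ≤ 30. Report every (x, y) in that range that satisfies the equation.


The equation is x³ - 18y³ = 12. For fixed y, x³ = 18·y³ + 12, so a solution requires the RHS to be a perfect cube.
Strategy: iterate y from -30 to 30, compute RHS = 18·y³ + 12, and check whether it is a (positive or negative) perfect cube.
Check small values of y:
  y = 0: RHS = 12 is not a perfect cube.
  y = 1: RHS = 30 is not a perfect cube.
  y = -1: RHS = -6 is not a perfect cube.
  y = 2: RHS = 156 is not a perfect cube.
  y = -2: RHS = -132 is not a perfect cube.
  y = 3: RHS = 498 is not a perfect cube.
  y = -3: RHS = -474 is not a perfect cube.
Continuing the search up to |y| = 30 finds no solutions either.
No (x, y) in the scanned range satisfies the equation.

No integer solutions with |y| ≤ 30.


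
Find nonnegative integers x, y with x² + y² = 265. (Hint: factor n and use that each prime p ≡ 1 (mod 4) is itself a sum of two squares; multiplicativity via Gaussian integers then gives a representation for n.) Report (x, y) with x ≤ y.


Step 1: Factor n = 265 = 5 · 53.
Step 2: Check the mod-4 condition on each prime factor: 5 ≡ 1 (mod 4), exponent 1; 53 ≡ 1 (mod 4), exponent 1.
All primes ≡ 3 (mod 4) appear to even exponent (or don't appear), so by the two-squares theorem n IS expressible as a sum of two squares.
Step 3: Build a representation. Here n = 5 · 53 is a product of primes ≡ 1 (mod 4). Each prime p ≡ 1 (mod 4) is itself a sum of two squares; find a² by testing p − a² for a perfect square:
  5: 5 − 1² = 4 = 2² ⇒ 5 = 1² + 2².
  53: 53 − 1² = 52, 53 − 2² = 49 = 7² ⇒ 53 = 2² + 7².
  Combine using the Brahmagupta–Fibonacci identity (a² + b²)(c² + d²) = (ac − bd)² + (ad + bc)² = (ac + bd)² + (ad − bc)²:
  5 · 53 = 265: from (1² + 2²)(2² + 7²), take (1·2 − 2·7, 1·7 + 2·2) = (2 − 14, 7 + 4) = (-12, 11); dropping signs (only squares matter) gives (12, 11); check 12² + 11² = 144 + 121 = 265 ✓.
Step 4: Order so x ≤ y and verify: 11² + 12² = 121 + 144 = 265 = n. ✓

n = 265 = 11² + 12² (one valid representation with x ≤ y).


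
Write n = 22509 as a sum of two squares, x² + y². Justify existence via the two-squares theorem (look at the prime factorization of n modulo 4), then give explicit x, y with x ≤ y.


Step 1: Factor n = 22509 = 3^2 · 41 · 61.
Step 2: Check the mod-4 condition on each prime factor: 3 ≡ 3 (mod 4), exponent 2 (must be even); 41 ≡ 1 (mod 4), exponent 1; 61 ≡ 1 (mod 4), exponent 1.
All primes ≡ 3 (mod 4) appear to even exponent (or don't appear), so by the two-squares theorem n IS expressible as a sum of two squares.
Step 3: Build a representation. Group n = k² · m with k = 3 and m = 41 · 61 = 2501 (a product of primes ≡ 1 (mod 4)); a representation of m scales to one of n via (k·x)² + (k·y)² = k²(x² + y²). Each prime p ≡ 1 (mod 4) is itself a sum of two squares; find a² by testing p − a² for a perfect square:
  41: 41 − 1² = 40, 41 − 2² = 37, 41 − 3² = 32, 41 − 4² = 25 = 5² ⇒ 41 = 4² + 5².
  61: 61 − 1² = 60, 61 − 2² = 57, 61 − 3² = 52, 61 − 4² = 45, 61 − 5² = 36 = 6² ⇒ 61 = 5² + 6².
  Combine using the Brahmagupta–Fibonacci identity (a² + b²)(c² + d²) = (ac − bd)² + (ad + bc)² = (ac + bd)² + (ad − bc)²:
  41 · 61 = 2501: from (4² + 5²)(5² + 6²), take (4·5 − 5·6, 4·6 + 5·5) = (20 − 30, 24 + 25) = (-10, 49); dropping signs (only squares matter) gives (10, 49); check 10² + 49² = 100 + 2401 = 2501 ✓.
  Scale by k = 3: (3·10, 3·49) = (30, 147).
Step 4: Order so x ≤ y and verify: 30² + 147² = 900 + 21609 = 22509 = n. ✓

n = 22509 = 30² + 147² (one valid representation with x ≤ y).


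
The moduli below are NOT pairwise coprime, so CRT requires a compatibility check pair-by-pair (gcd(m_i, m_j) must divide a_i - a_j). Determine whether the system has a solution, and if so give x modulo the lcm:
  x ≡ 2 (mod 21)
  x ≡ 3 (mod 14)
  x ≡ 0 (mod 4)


Moduli 21, 14, 4 are not pairwise coprime, so CRT works modulo lcm(m_i) when all pairwise compatibility conditions hold.
Pairwise compatibility: gcd(m_i, m_j) must divide a_i - a_j for every pair.
Merge one congruence at a time:
  Start: x ≡ 2 (mod 21).
  Combine with x ≡ 3 (mod 14): gcd(21, 14) = 7, and 3 - 2 = 1 is NOT divisible by 7.
    ⇒ system is inconsistent (no integer solution).

No solution (the system is inconsistent).


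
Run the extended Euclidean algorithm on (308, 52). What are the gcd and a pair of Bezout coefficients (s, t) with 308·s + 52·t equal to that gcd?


Euclidean algorithm on (308, 52) — divide until remainder is 0:
  308 = 5 · 52 + 48
  52 = 1 · 48 + 4
  48 = 12 · 4 + 0
gcd(308, 52) = 4.
Track Bezout coefficients alongside the remainders: start with r₀ = 308 = a·1 + b·0 (s = 1, t = 0) and r₁ = 52 = a·0 + b·1 (s = 0, t = 1); each new remainder r_{k+1} = r_{k-1} − q_k·r_k inherits s_{k+1} = s_{k-1} − q_k·s_k, t_{k+1} = t_{k-1} − q_k·t_k, so r_k = a·s_k + b·t_k at every step:
  q = 5: r = 48, s = 1 − 5·0 = 1, t = 0 − 5·1 = -5  (check: 308·1 + 52·(-5) = 48)
  q = 1: r = 4, s = 0 − 1·1 = -1, t = 1 − 1·(-5) = 6  (check: 308·(-1) + 52·6 = 4)
The row with r = 4 (the gcd) gives the Bezout coefficients s = -1, t = 6.
Result: 308 · (-1) + 52 · (6) = 4.

gcd(308, 52) = 4; s = -1, t = 6 (check: 308·(-1) + 52·6 = 4).


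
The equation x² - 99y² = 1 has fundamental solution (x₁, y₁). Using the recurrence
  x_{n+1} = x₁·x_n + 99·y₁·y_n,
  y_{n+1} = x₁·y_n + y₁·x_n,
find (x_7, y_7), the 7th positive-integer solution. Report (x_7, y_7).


Step 1: Find the fundamental solution (x₁, y₁) of x² - 99y² = 1.
  Expand √99 as a continued fraction. a₀ = ⌊√99⌋ = 9; iterate m_{k+1} = d_k·a_k − m_k, d_{k+1} = (99 − m_{k+1}²)/d_k, a_{k+1} = ⌊(a₀ + m_{k+1})/d_{k+1}⌋ (starting m₀ = 0, d₀ = 1), with convergents p_k = a_k·p_{k-1} + p_{k-2}, q_k = a_k·q_{k-1} + q_{k-2} (p₋₁ = 1, q₋₁ = 0):
  k = 0: a₀ = 9; p₀/q₀ = 9/1; p₀² − 99·q₀² = 81 − 99 = -18.
  k = 1: m = 9, d = 18, a = ⌊(9 + 9)/18⌋ = 1; p/q = (1·9 + 1)/(1·1 + 0) = 10/1; p² − 99·q² = 100 − 99 = 1.
  The first convergent with p² − 99·q² = 1 gives the fundamental solution (x₁, y₁) = (10, 1).
Step 2: Apply the recurrence (x_{n+1}, y_{n+1}) = (x₁x_n + 99y₁y_n, x₁y_n + y₁x_n) repeatedly.
  From (x_1, y_1) = (10, 1): x_2 = 10·10 + 99·1·1 = 199; y_2 = 10·1 + 1·10 = 20.
  From (x_2, y_2) = (199, 20): x_3 = 10·199 + 99·1·20 = 3970; y_3 = 10·20 + 1·199 = 399.
  From (x_3, y_3) = (3970, 399): x_4 = 10·3970 + 99·1·399 = 79201; y_4 = 10·399 + 1·3970 = 7960.
  From (x_4, y_4) = (79201, 7960): x_5 = 10·79201 + 99·1·7960 = 1580050; y_5 = 10·7960 + 1·79201 = 158801.
  From (x_5, y_5) = (1580050, 158801): x_6 = 10·1580050 + 99·1·158801 = 31521799; y_6 = 10·158801 + 1·1580050 = 3168060.
  From (x_6, y_6) = (31521799, 3168060): x_7 = 10·31521799 + 99·1·3168060 = 628855930; y_7 = 10·3168060 + 1·31521799 = 63202399.
Step 3: Verify x_7² - 99·y_7² = 395459780696164900 - 395459780696164899 = 1 (should be 1). ✓

(x_1, y_1) = (10, 1); (x_7, y_7) = (628855930, 63202399).


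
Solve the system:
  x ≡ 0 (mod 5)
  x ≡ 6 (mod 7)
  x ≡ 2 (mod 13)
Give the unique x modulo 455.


Moduli 5, 7, 13 are pairwise coprime; by CRT there is a unique solution modulo M = 5 · 7 · 13 = 455.
Solve pairwise, accumulating the modulus:
  Start with x ≡ 0 (mod 5).
  Combine with x ≡ 6 (mod 7): since gcd(5, 7) = 1, we get a unique residue mod 35.
    Write x = 0 + 5·t and substitute into x ≡ 6 (mod 7): 5·t ≡ 6 − 0 = 6 (mod 7).
    The inverse of 5 mod 7 is 3 (since 5·3 = 15 = 2·7 + 1), so t ≡ 3·6 = 18 ≡ 4 (mod 7).
    Then x = 0 + 5·4 = 20, valid modulo lcm(5, 7) = 35: x ≡ 20 (mod 35).
  Combine with x ≡ 2 (mod 13): since gcd(35, 13) = 1, we get a unique residue mod 455.
    Write x = 20 + 35·t and substitute into x ≡ 2 (mod 13): 35·t ≡ 2 − 20 = -18 (mod 13).
    Reduce coefficients mod 13: 9·t ≡ 8 (mod 13).
    The inverse of 9 mod 13 is 3 (since 9·3 = 27 = 2·13 + 1), so t ≡ 3·8 = 24 ≡ 11 (mod 13).
    Then x = 20 + 35·11 = 405, valid modulo lcm(35, 13) = 455: x ≡ 405 (mod 455).
Verify: 405 mod 5 = 0 ✓, 405 mod 7 = 6 ✓, 405 mod 13 = 2 ✓.

x ≡ 405 (mod 455).


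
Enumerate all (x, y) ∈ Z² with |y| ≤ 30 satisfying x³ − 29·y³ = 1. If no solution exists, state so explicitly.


The equation is x³ - 29y³ = 1. For fixed y, x³ = 29·y³ + 1, so a solution requires the RHS to be a perfect cube.
Strategy: iterate y from -30 to 30, compute RHS = 29·y³ + 1, and check whether it is a (positive or negative) perfect cube.
Check small values of y:
  y = 0: RHS = 1 = (1)³ ⇒ x = 1 works.
  y = 1: RHS = 30 is not a perfect cube.
  y = -1: RHS = -28 is not a perfect cube.
  y = 2: RHS = 233 is not a perfect cube.
  y = -2: RHS = -231 is not a perfect cube.
  y = 3: RHS = 784 is not a perfect cube.
  y = -3: RHS = -782 is not a perfect cube.
Continuing the search up to |y| = 30 finds no further solutions beyond those listed.
Collected solutions: (1, 0).

Solutions (with |y| ≤ 30): (1, 0).


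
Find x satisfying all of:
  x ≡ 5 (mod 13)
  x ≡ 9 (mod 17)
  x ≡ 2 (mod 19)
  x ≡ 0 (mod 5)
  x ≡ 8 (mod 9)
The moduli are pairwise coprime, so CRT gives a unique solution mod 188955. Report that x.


Product of moduli M = 13 · 17 · 19 · 5 · 9 = 188955.
Merge one congruence at a time:
  Start: x ≡ 5 (mod 13).
  Combine with x ≡ 9 (mod 17); new modulus lcm = 221.
    Write x = 5 + 13·t and substitute into x ≡ 9 (mod 17): 13·t ≡ 9 − 5 = 4 (mod 17).
    The inverse of 13 mod 17 is 4 (since 13·4 = 52 = 3·17 + 1), so t ≡ 4·4 = 16 ≡ 16 (mod 17).
    Then x = 5 + 13·16 = 213, valid modulo lcm(13, 17) = 221: x ≡ 213 (mod 221).
  Combine with x ≡ 2 (mod 19); new modulus lcm = 4199.
    Write x = 213 + 221·t and substitute into x ≡ 2 (mod 19): 221·t ≡ 2 − 213 = -211 (mod 19).
    Reduce coefficients mod 19: 12·t ≡ 17 (mod 19).
    The inverse of 12 mod 19 is 8 (since 12·8 = 96 = 5·19 + 1), so t ≡ 8·17 = 136 ≡ 3 (mod 19).
    Then x = 213 + 221·3 = 876, valid modulo lcm(221, 19) = 4199: x ≡ 876 (mod 4199).
  Combine with x ≡ 0 (mod 5); new modulus lcm = 20995.
    Write x = 876 + 4199·t and substitute into x ≡ 0 (mod 5): 4199·t ≡ 0 − 876 = -876 (mod 5).
    Reduce coefficients mod 5: 4·t ≡ 4 (mod 5).
    The inverse of 4 mod 5 is 4 (since 4·4 = 16 = 3·5 + 1), so t ≡ 4·4 = 16 ≡ 1 (mod 5).
    Then x = 876 + 4199·1 = 5075, valid modulo lcm(4199, 5) = 20995: x ≡ 5075 (mod 20995).
  Combine with x ≡ 8 (mod 9); new modulus lcm = 188955.
    Write x = 5075 + 20995·t and substitute into x ≡ 8 (mod 9): 20995·t ≡ 8 − 5075 = -5067 (mod 9).
    Reduce coefficients mod 9: 7·t ≡ 0 (mod 9).
    The inverse of 7 mod 9 is 4 (since 7·4 = 28 = 3·9 + 1), so t ≡ 4·0 = 0 ≡ 0 (mod 9).
    Then x = 5075 + 20995·0 = 5075, valid modulo lcm(20995, 9) = 188955: x ≡ 5075 (mod 188955).
Verify against each original: 5075 mod 13 = 5, 5075 mod 17 = 9, 5075 mod 19 = 2, 5075 mod 5 = 0, 5075 mod 9 = 8.

x ≡ 5075 (mod 188955).


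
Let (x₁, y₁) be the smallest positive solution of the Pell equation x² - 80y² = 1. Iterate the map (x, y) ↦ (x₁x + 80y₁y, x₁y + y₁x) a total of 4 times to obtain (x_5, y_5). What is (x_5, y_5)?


Step 1: Find the fundamental solution (x₁, y₁) of x² - 80y² = 1.
  Expand √80 as a continued fraction. a₀ = ⌊√80⌋ = 8; iterate m_{k+1} = d_k·a_k − m_k, d_{k+1} = (80 − m_{k+1}²)/d_k, a_{k+1} = ⌊(a₀ + m_{k+1})/d_{k+1}⌋ (starting m₀ = 0, d₀ = 1), with convergents p_k = a_k·p_{k-1} + p_{k-2}, q_k = a_k·q_{k-1} + q_{k-2} (p₋₁ = 1, q₋₁ = 0):
  k = 0: a₀ = 8; p₀/q₀ = 8/1; p₀² − 80·q₀² = 64 − 80 = -16.
  k = 1: m = 8, d = 16, a = ⌊(8 + 8)/16⌋ = 1; p/q = (1·8 + 1)/(1·1 + 0) = 9/1; p² − 80·q² = 81 − 80 = 1.
  The first convergent with p² − 80·q² = 1 gives the fundamental solution (x₁, y₁) = (9, 1).
Step 2: Apply the recurrence (x_{n+1}, y_{n+1}) = (x₁x_n + 80y₁y_n, x₁y_n + y₁x_n) repeatedly.
  From (x_1, y_1) = (9, 1): x_2 = 9·9 + 80·1·1 = 161; y_2 = 9·1 + 1·9 = 18.
  From (x_2, y_2) = (161, 18): x_3 = 9·161 + 80·1·18 = 2889; y_3 = 9·18 + 1·161 = 323.
  From (x_3, y_3) = (2889, 323): x_4 = 9·2889 + 80·1·323 = 51841; y_4 = 9·323 + 1·2889 = 5796.
  From (x_4, y_4) = (51841, 5796): x_5 = 9·51841 + 80·1·5796 = 930249; y_5 = 9·5796 + 1·51841 = 104005.
Step 3: Verify x_5² - 80·y_5² = 865363202001 - 865363202000 = 1 (should be 1). ✓

(x_1, y_1) = (9, 1); (x_5, y_5) = (930249, 104005).


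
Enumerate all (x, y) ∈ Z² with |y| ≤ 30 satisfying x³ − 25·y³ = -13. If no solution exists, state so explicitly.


The equation is x³ - 25y³ = -13. For fixed y, x³ = 25·y³ − 13, so a solution requires the RHS to be a perfect cube.
Strategy: iterate y from -30 to 30, compute RHS = 25·y³ − 13, and check whether it is a (positive or negative) perfect cube.
Check small values of y:
  y = 0: RHS = -13 is not a perfect cube.
  y = 1: RHS = 12 is not a perfect cube.
  y = -1: RHS = -38 is not a perfect cube.
  y = 2: RHS = 187 is not a perfect cube.
  y = -2: RHS = -213 is not a perfect cube.
  y = 3: RHS = 662 is not a perfect cube.
  y = -3: RHS = -688 is not a perfect cube.
Continuing the search up to |y| = 30 finds no solutions either.
No (x, y) in the scanned range satisfies the equation.

No integer solutions with |y| ≤ 30.


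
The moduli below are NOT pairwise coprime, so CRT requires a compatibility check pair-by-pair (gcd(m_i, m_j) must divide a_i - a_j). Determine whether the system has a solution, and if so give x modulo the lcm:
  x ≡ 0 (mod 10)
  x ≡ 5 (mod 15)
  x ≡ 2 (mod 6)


Moduli 10, 15, 6 are not pairwise coprime, so CRT works modulo lcm(m_i) when all pairwise compatibility conditions hold.
Pairwise compatibility: gcd(m_i, m_j) must divide a_i - a_j for every pair.
Merge one congruence at a time:
  Start: x ≡ 0 (mod 10).
  Combine with x ≡ 5 (mod 15): gcd(10, 15) = 5; 5 - 0 = 5, which IS divisible by 5, so compatible.
    Write x = 0 + 10·t and substitute into x ≡ 5 (mod 15): 10·t ≡ 5 − 0 = 5 (mod 15).
    Divide the congruence (and modulus) by g = 5: 2·t ≡ 1 (mod 3).
    The inverse of 2 mod 3 is 2 (since 2·2 = 4 = 1·3 + 1), so t ≡ 2·1 = 2 ≡ 2 (mod 3).
    Then x = 0 + 10·2 = 20, valid modulo lcm(10, 15) = 30: x ≡ 20 (mod 30).
  Combine with x ≡ 2 (mod 6): gcd(30, 6) = 6; 2 - 20 = -18, which IS divisible by 6, so compatible.
    Write x = 20 + 30·t and substitute into x ≡ 2 (mod 6): 30·t ≡ 2 − 20 = -18 (mod 6).
    Divide the congruence (and modulus) by g = 6: 5·t ≡ -3 (mod 1).
    Modulo 1 every t works; take t = 0.
    Then x = 20 + 30·0 = 20, valid modulo lcm(30, 6) = 30: x ≡ 20 (mod 30).
Verify: 20 mod 10 = 0, 20 mod 15 = 5, 20 mod 6 = 2.

x ≡ 20 (mod 30).


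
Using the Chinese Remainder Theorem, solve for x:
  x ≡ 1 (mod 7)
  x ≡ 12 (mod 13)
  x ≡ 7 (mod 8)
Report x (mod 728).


Moduli 7, 13, 8 are pairwise coprime; by CRT there is a unique solution modulo M = 7 · 13 · 8 = 728.
Solve pairwise, accumulating the modulus:
  Start with x ≡ 1 (mod 7).
  Combine with x ≡ 12 (mod 13): since gcd(7, 13) = 1, we get a unique residue mod 91.
    Write x = 1 + 7·t and substitute into x ≡ 12 (mod 13): 7·t ≡ 12 − 1 = 11 (mod 13).
    The inverse of 7 mod 13 is 2 (since 7·2 = 14 = 1·13 + 1), so t ≡ 2·11 = 22 ≡ 9 (mod 13).
    Then x = 1 + 7·9 = 64, valid modulo lcm(7, 13) = 91: x ≡ 64 (mod 91).
  Combine with x ≡ 7 (mod 8): since gcd(91, 8) = 1, we get a unique residue mod 728.
    Write x = 64 + 91·t and substitute into x ≡ 7 (mod 8): 91·t ≡ 7 − 64 = -57 (mod 8).
    Reduce coefficients mod 8: 3·t ≡ 7 (mod 8).
    The inverse of 3 mod 8 is 3 (since 3·3 = 9 = 1·8 + 1), so t ≡ 3·7 = 21 ≡ 5 (mod 8).
    Then x = 64 + 91·5 = 519, valid modulo lcm(91, 8) = 728: x ≡ 519 (mod 728).
Verify: 519 mod 7 = 1 ✓, 519 mod 13 = 12 ✓, 519 mod 8 = 7 ✓.

x ≡ 519 (mod 728).


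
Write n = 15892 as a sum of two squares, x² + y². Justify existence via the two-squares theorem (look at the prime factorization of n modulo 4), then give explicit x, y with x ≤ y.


Step 1: Factor n = 15892 = 2^2 · 29 · 137.
Step 2: Check the mod-4 condition on each prime factor: 2 = 2 (special); 29 ≡ 1 (mod 4), exponent 1; 137 ≡ 1 (mod 4), exponent 1.
All primes ≡ 3 (mod 4) appear to even exponent (or don't appear), so by the two-squares theorem n IS expressible as a sum of two squares.
Step 3: Build a representation. Group n = k² · m with k = 2 and m = 29 · 137 = 3973 (a product of primes ≡ 1 (mod 4)); a representation of m scales to one of n via (k·x)² + (k·y)² = k²(x² + y²). Each prime p ≡ 1 (mod 4) is itself a sum of two squares; find a² by testing p − a² for a perfect square:
  29: 29 − 1² = 28, 29 − 2² = 25 = 5² ⇒ 29 = 2² + 5².
  137: 137 − 1² = 136, 137 − 2² = 133, 137 − 3² = 128, 137 − 4² = 121 = 11² ⇒ 137 = 4² + 11².
  Combine using the Brahmagupta–Fibonacci identity (a² + b²)(c² + d²) = (ac − bd)² + (ad + bc)² = (ac + bd)² + (ad − bc)²:
  29 · 137 = 3973: from (2² + 5²)(4² + 11²), take (2·4 − 5·11, 2·11 + 5·4) = (8 − 55, 22 + 20) = (-47, 42); dropping signs (only squares matter) gives (47, 42); check 47² + 42² = 2209 + 1764 = 3973 ✓.
  Scale by k = 2: (2·47, 2·42) = (94, 84).
Step 4: Order so x ≤ y and verify: 84² + 94² = 7056 + 8836 = 15892 = n. ✓

n = 15892 = 84² + 94² (one valid representation with x ≤ y).


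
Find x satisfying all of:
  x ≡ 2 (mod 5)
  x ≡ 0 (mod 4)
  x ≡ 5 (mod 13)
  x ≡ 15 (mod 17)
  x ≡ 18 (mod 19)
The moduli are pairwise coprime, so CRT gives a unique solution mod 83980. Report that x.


Product of moduli M = 5 · 4 · 13 · 17 · 19 = 83980.
Merge one congruence at a time:
  Start: x ≡ 2 (mod 5).
  Combine with x ≡ 0 (mod 4); new modulus lcm = 20.
    Write x = 2 + 5·t and substitute into x ≡ 0 (mod 4): 5·t ≡ 0 − 2 = -2 (mod 4).
    Reduce coefficients mod 4: 1·t ≡ 2 (mod 4).
    So t ≡ 2 (mod 4).
    Then x = 2 + 5·2 = 12, valid modulo lcm(5, 4) = 20: x ≡ 12 (mod 20).
  Combine with x ≡ 5 (mod 13); new modulus lcm = 260.
    Write x = 12 + 20·t and substitute into x ≡ 5 (mod 13): 20·t ≡ 5 − 12 = -7 (mod 13).
    Reduce coefficients mod 13: 7·t ≡ 6 (mod 13).
    The inverse of 7 mod 13 is 2 (since 7·2 = 14 = 1·13 + 1), so t ≡ 2·6 = 12 ≡ 12 (mod 13).
    Then x = 12 + 20·12 = 252, valid modulo lcm(20, 13) = 260: x ≡ 252 (mod 260).
  Combine with x ≡ 15 (mod 17); new modulus lcm = 4420.
    Write x = 252 + 260·t and substitute into x ≡ 15 (mod 17): 260·t ≡ 15 − 252 = -237 (mod 17).
    Reduce coefficients mod 17: 5·t ≡ 1 (mod 17).
    The inverse of 5 mod 17 is 7 (since 5·7 = 35 = 2·17 + 1), so t ≡ 7·1 = 7 ≡ 7 (mod 17).
    Then x = 252 + 260·7 = 2072, valid modulo lcm(260, 17) = 4420: x ≡ 2072 (mod 4420).
  Combine with x ≡ 18 (mod 19); new modulus lcm = 83980.
    Write x = 2072 + 4420·t and substitute into x ≡ 18 (mod 19): 4420·t ≡ 18 − 2072 = -2054 (mod 19).
    Reduce coefficients mod 19: 12·t ≡ 17 (mod 19).
    The inverse of 12 mod 19 is 8 (since 12·8 = 96 = 5·19 + 1), so t ≡ 8·17 = 136 ≡ 3 (mod 19).
    Then x = 2072 + 4420·3 = 15332, valid modulo lcm(4420, 19) = 83980: x ≡ 15332 (mod 83980).
Verify against each original: 15332 mod 5 = 2, 15332 mod 4 = 0, 15332 mod 13 = 5, 15332 mod 17 = 15, 15332 mod 19 = 18.

x ≡ 15332 (mod 83980).


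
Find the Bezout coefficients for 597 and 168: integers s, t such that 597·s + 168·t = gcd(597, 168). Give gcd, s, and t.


Euclidean algorithm on (597, 168) — divide until remainder is 0:
  597 = 3 · 168 + 93
  168 = 1 · 93 + 75
  93 = 1 · 75 + 18
  75 = 4 · 18 + 3
  18 = 6 · 3 + 0
gcd(597, 168) = 3.
Track Bezout coefficients alongside the remainders: start with r₀ = 597 = a·1 + b·0 (s = 1, t = 0) and r₁ = 168 = a·0 + b·1 (s = 0, t = 1); each new remainder r_{k+1} = r_{k-1} − q_k·r_k inherits s_{k+1} = s_{k-1} − q_k·s_k, t_{k+1} = t_{k-1} − q_k·t_k, so r_k = a·s_k + b·t_k at every step:
  q = 3: r = 93, s = 1 − 3·0 = 1, t = 0 − 3·1 = -3  (check: 597·1 + 168·(-3) = 93)
  q = 1: r = 75, s = 0 − 1·1 = -1, t = 1 − 1·(-3) = 4  (check: 597·(-1) + 168·4 = 75)
  q = 1: r = 18, s = 1 − 1·(-1) = 2, t = -3 − 1·4 = -7  (check: 597·2 + 168·(-7) = 18)
  q = 4: r = 3, s = -1 − 4·2 = -9, t = 4 − 4·(-7) = 32  (check: 597·(-9) + 168·32 = 3)
The row with r = 3 (the gcd) gives the Bezout coefficients s = -9, t = 32.
Result: 597 · (-9) + 168 · (32) = 3.

gcd(597, 168) = 3; s = -9, t = 32 (check: 597·(-9) + 168·32 = 3).


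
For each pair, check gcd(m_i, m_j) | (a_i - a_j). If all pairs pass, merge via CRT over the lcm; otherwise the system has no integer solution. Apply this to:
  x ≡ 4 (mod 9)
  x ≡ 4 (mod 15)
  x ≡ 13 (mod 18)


Moduli 9, 15, 18 are not pairwise coprime, so CRT works modulo lcm(m_i) when all pairwise compatibility conditions hold.
Pairwise compatibility: gcd(m_i, m_j) must divide a_i - a_j for every pair.
Merge one congruence at a time:
  Start: x ≡ 4 (mod 9).
  Combine with x ≡ 4 (mod 15): gcd(9, 15) = 3; 4 - 4 = 0, which IS divisible by 3, so compatible.
    Write x = 4 + 9·t and substitute into x ≡ 4 (mod 15): 9·t ≡ 4 − 4 = 0 (mod 15).
    Divide the congruence (and modulus) by g = 3: 3·t ≡ 0 (mod 5).
    The inverse of 3 mod 5 is 2 (since 3·2 = 6 = 1·5 + 1), so t ≡ 2·0 = 0 ≡ 0 (mod 5).
    Then x = 4 + 9·0 = 4, valid modulo lcm(9, 15) = 45: x ≡ 4 (mod 45).
  Combine with x ≡ 13 (mod 18): gcd(45, 18) = 9; 13 - 4 = 9, which IS divisible by 9, so compatible.
    Write x = 4 + 45·t and substitute into x ≡ 13 (mod 18): 45·t ≡ 13 − 4 = 9 (mod 18).
    Divide the congruence (and modulus) by g = 9: 5·t ≡ 1 (mod 2).
    Reduce coefficients mod 2: 1·t ≡ 1 (mod 2).
    So t ≡ 1 (mod 2).
    Then x = 4 + 45·1 = 49, valid modulo lcm(45, 18) = 90: x ≡ 49 (mod 90).
Verify: 49 mod 9 = 4, 49 mod 15 = 4, 49 mod 18 = 13.

x ≡ 49 (mod 90).


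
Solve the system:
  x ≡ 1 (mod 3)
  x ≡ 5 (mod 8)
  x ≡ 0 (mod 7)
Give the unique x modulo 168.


Moduli 3, 8, 7 are pairwise coprime; by CRT there is a unique solution modulo M = 3 · 8 · 7 = 168.
Solve pairwise, accumulating the modulus:
  Start with x ≡ 1 (mod 3).
  Combine with x ≡ 5 (mod 8): since gcd(3, 8) = 1, we get a unique residue mod 24.
    Write x = 1 + 3·t and substitute into x ≡ 5 (mod 8): 3·t ≡ 5 − 1 = 4 (mod 8).
    The inverse of 3 mod 8 is 3 (since 3·3 = 9 = 1·8 + 1), so t ≡ 3·4 = 12 ≡ 4 (mod 8).
    Then x = 1 + 3·4 = 13, valid modulo lcm(3, 8) = 24: x ≡ 13 (mod 24).
  Combine with x ≡ 0 (mod 7): since gcd(24, 7) = 1, we get a unique residue mod 168.
    Write x = 13 + 24·t and substitute into x ≡ 0 (mod 7): 24·t ≡ 0 − 13 = -13 (mod 7).
    Reduce coefficients mod 7: 3·t ≡ 1 (mod 7).
    The inverse of 3 mod 7 is 5 (since 3·5 = 15 = 2·7 + 1), so t ≡ 5·1 = 5 ≡ 5 (mod 7).
    Then x = 13 + 24·5 = 133, valid modulo lcm(24, 7) = 168: x ≡ 133 (mod 168).
Verify: 133 mod 3 = 1 ✓, 133 mod 8 = 5 ✓, 133 mod 7 = 0 ✓.

x ≡ 133 (mod 168).


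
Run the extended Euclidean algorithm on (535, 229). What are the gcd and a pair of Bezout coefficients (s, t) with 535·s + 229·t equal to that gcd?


Euclidean algorithm on (535, 229) — divide until remainder is 0:
  535 = 2 · 229 + 77
  229 = 2 · 77 + 75
  77 = 1 · 75 + 2
  75 = 37 · 2 + 1
  2 = 2 · 1 + 0
gcd(535, 229) = 1.
Track Bezout coefficients alongside the remainders: start with r₀ = 535 = a·1 + b·0 (s = 1, t = 0) and r₁ = 229 = a·0 + b·1 (s = 0, t = 1); each new remainder r_{k+1} = r_{k-1} − q_k·r_k inherits s_{k+1} = s_{k-1} − q_k·s_k, t_{k+1} = t_{k-1} − q_k·t_k, so r_k = a·s_k + b·t_k at every step:
  q = 2: r = 77, s = 1 − 2·0 = 1, t = 0 − 2·1 = -2  (check: 535·1 + 229·(-2) = 77)
  q = 2: r = 75, s = 0 − 2·1 = -2, t = 1 − 2·(-2) = 5  (check: 535·(-2) + 229·5 = 75)
  q = 1: r = 2, s = 1 − 1·(-2) = 3, t = -2 − 1·5 = -7  (check: 535·3 + 229·(-7) = 2)
  q = 37: r = 1, s = -2 − 37·3 = -113, t = 5 − 37·(-7) = 264  (check: 535·(-113) + 229·264 = 1)
The row with r = 1 (the gcd) gives the Bezout coefficients s = -113, t = 264.
Result: 535 · (-113) + 229 · (264) = 1.

gcd(535, 229) = 1; s = -113, t = 264 (check: 535·(-113) + 229·264 = 1).


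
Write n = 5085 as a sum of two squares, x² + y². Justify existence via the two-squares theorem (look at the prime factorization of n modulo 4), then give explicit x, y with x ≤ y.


Step 1: Factor n = 5085 = 3^2 · 5 · 113.
Step 2: Check the mod-4 condition on each prime factor: 3 ≡ 3 (mod 4), exponent 2 (must be even); 5 ≡ 1 (mod 4), exponent 1; 113 ≡ 1 (mod 4), exponent 1.
All primes ≡ 3 (mod 4) appear to even exponent (or don't appear), so by the two-squares theorem n IS expressible as a sum of two squares.
Step 3: Build a representation. Group n = k² · m with k = 3 and m = 5 · 113 = 565 (a product of primes ≡ 1 (mod 4)); a representation of m scales to one of n via (k·x)² + (k·y)² = k²(x² + y²). Each prime p ≡ 1 (mod 4) is itself a sum of two squares; find a² by testing p − a² for a perfect square:
  5: 5 − 1² = 4 = 2² ⇒ 5 = 1² + 2².
  113: 113 − 1² = 112, 113 − 2² = 109, 113 − 3² = 104, 113 − 4² = 97, 113 − 5² = 88, 113 − 6² = 77, 113 − 7² = 64 = 8² ⇒ 113 = 7² + 8².
  Combine using the Brahmagupta–Fibonacci identity (a² + b²)(c² + d²) = (ac − bd)² + (ad + bc)² = (ac + bd)² + (ad − bc)²:
  5 · 113 = 565: from (1² + 2²)(7² + 8²), take (1·7 − 2·8, 1·8 + 2·7) = (7 − 16, 8 + 14) = (-9, 22); dropping signs (only squares matter) gives (9, 22); check 9² + 22² = 81 + 484 = 565 ✓.
  Scale by k = 3: (3·9, 3·22) = (27, 66).
Step 4: Order so x ≤ y and verify: 27² + 66² = 729 + 4356 = 5085 = n. ✓

n = 5085 = 27² + 66² (one valid representation with x ≤ y).


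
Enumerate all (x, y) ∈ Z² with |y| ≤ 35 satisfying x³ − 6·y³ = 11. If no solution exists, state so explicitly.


The equation is x³ - 6y³ = 11. For fixed y, x³ = 6·y³ + 11, so a solution requires the RHS to be a perfect cube.
Strategy: iterate y from -35 to 35, compute RHS = 6·y³ + 11, and check whether it is a (positive or negative) perfect cube.
Check small values of y:
  y = 0: RHS = 11 is not a perfect cube.
  y = 1: RHS = 17 is not a perfect cube.
  y = -1: RHS = 5 is not a perfect cube.
  y = 2: RHS = 59 is not a perfect cube.
  y = -2: RHS = -37 is not a perfect cube.
  y = 3: RHS = 173 is not a perfect cube.
  y = -3: RHS = -151 is not a perfect cube.
Continuing the search up to |y| = 35 finds no solutions either.
No (x, y) in the scanned range satisfies the equation.

No integer solutions with |y| ≤ 35.


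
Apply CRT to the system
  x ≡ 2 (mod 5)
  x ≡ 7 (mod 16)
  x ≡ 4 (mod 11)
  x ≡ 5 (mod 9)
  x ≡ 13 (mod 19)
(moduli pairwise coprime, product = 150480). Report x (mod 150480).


Product of moduli M = 5 · 16 · 11 · 9 · 19 = 150480.
Merge one congruence at a time:
  Start: x ≡ 2 (mod 5).
  Combine with x ≡ 7 (mod 16); new modulus lcm = 80.
    Write x = 2 + 5·t and substitute into x ≡ 7 (mod 16): 5·t ≡ 7 − 2 = 5 (mod 16).
    The inverse of 5 mod 16 is 13 (since 5·13 = 65 = 4·16 + 1), so t ≡ 13·5 = 65 ≡ 1 (mod 16).
    Then x = 2 + 5·1 = 7, valid modulo lcm(5, 16) = 80: x ≡ 7 (mod 80).
  Combine with x ≡ 4 (mod 11); new modulus lcm = 880.
    Write x = 7 + 80·t and substitute into x ≡ 4 (mod 11): 80·t ≡ 4 − 7 = -3 (mod 11).
    Reduce coefficients mod 11: 3·t ≡ 8 (mod 11).
    The inverse of 3 mod 11 is 4 (since 3·4 = 12 = 1·11 + 1), so t ≡ 4·8 = 32 ≡ 10 (mod 11).
    Then x = 7 + 80·10 = 807, valid modulo lcm(80, 11) = 880: x ≡ 807 (mod 880).
  Combine with x ≡ 5 (mod 9); new modulus lcm = 7920.
    Write x = 807 + 880·t and substitute into x ≡ 5 (mod 9): 880·t ≡ 5 − 807 = -802 (mod 9).
    Reduce coefficients mod 9: 7·t ≡ 8 (mod 9).
    The inverse of 7 mod 9 is 4 (since 7·4 = 28 = 3·9 + 1), so t ≡ 4·8 = 32 ≡ 5 (mod 9).
    Then x = 807 + 880·5 = 5207, valid modulo lcm(880, 9) = 7920: x ≡ 5207 (mod 7920).
  Combine with x ≡ 13 (mod 19); new modulus lcm = 150480.
    Write x = 5207 + 7920·t and substitute into x ≡ 13 (mod 19): 7920·t ≡ 13 − 5207 = -5194 (mod 19).
    Reduce coefficients mod 19: 16·t ≡ 12 (mod 19).
    The inverse of 16 mod 19 is 6 (since 16·6 = 96 = 5·19 + 1), so t ≡ 6·12 = 72 ≡ 15 (mod 19).
    Then x = 5207 + 7920·15 = 124007, valid modulo lcm(7920, 19) = 150480: x ≡ 124007 (mod 150480).
Verify against each original: 124007 mod 5 = 2, 124007 mod 16 = 7, 124007 mod 11 = 4, 124007 mod 9 = 5, 124007 mod 19 = 13.

x ≡ 124007 (mod 150480).


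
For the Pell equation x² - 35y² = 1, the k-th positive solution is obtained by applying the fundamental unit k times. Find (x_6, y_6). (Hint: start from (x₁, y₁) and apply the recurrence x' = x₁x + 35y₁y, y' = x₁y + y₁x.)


Step 1: Find the fundamental solution (x₁, y₁) of x² - 35y² = 1.
  Expand √35 as a continued fraction. a₀ = ⌊√35⌋ = 5; iterate m_{k+1} = d_k·a_k − m_k, d_{k+1} = (35 − m_{k+1}²)/d_k, a_{k+1} = ⌊(a₀ + m_{k+1})/d_{k+1}⌋ (starting m₀ = 0, d₀ = 1), with convergents p_k = a_k·p_{k-1} + p_{k-2}, q_k = a_k·q_{k-1} + q_{k-2} (p₋₁ = 1, q₋₁ = 0):
  k = 0: a₀ = 5; p₀/q₀ = 5/1; p₀² − 35·q₀² = 25 − 35 = -10.
  k = 1: m = 5, d = 10, a = ⌊(5 + 5)/10⌋ = 1; p/q = (1·5 + 1)/(1·1 + 0) = 6/1; p² − 35·q² = 36 − 35 = 1.
  The first convergent with p² − 35·q² = 1 gives the fundamental solution (x₁, y₁) = (6, 1).
Step 2: Apply the recurrence (x_{n+1}, y_{n+1}) = (x₁x_n + 35y₁y_n, x₁y_n + y₁x_n) repeatedly.
  From (x_1, y_1) = (6, 1): x_2 = 6·6 + 35·1·1 = 71; y_2 = 6·1 + 1·6 = 12.
  From (x_2, y_2) = (71, 12): x_3 = 6·71 + 35·1·12 = 846; y_3 = 6·12 + 1·71 = 143.
  From (x_3, y_3) = (846, 143): x_4 = 6·846 + 35·1·143 = 10081; y_4 = 6·143 + 1·846 = 1704.
  From (x_4, y_4) = (10081, 1704): x_5 = 6·10081 + 35·1·1704 = 120126; y_5 = 6·1704 + 1·10081 = 20305.
  From (x_5, y_5) = (120126, 20305): x_6 = 6·120126 + 35·1·20305 = 1431431; y_6 = 6·20305 + 1·120126 = 241956.
Step 3: Verify x_6² - 35·y_6² = 2048994707761 - 2048994707760 = 1 (should be 1). ✓

(x_1, y_1) = (6, 1); (x_6, y_6) = (1431431, 241956).


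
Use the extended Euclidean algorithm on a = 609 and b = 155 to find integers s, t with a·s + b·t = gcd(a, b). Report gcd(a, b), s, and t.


Euclidean algorithm on (609, 155) — divide until remainder is 0:
  609 = 3 · 155 + 144
  155 = 1 · 144 + 11
  144 = 13 · 11 + 1
  11 = 11 · 1 + 0
gcd(609, 155) = 1.
Track Bezout coefficients alongside the remainders: start with r₀ = 609 = a·1 + b·0 (s = 1, t = 0) and r₁ = 155 = a·0 + b·1 (s = 0, t = 1); each new remainder r_{k+1} = r_{k-1} − q_k·r_k inherits s_{k+1} = s_{k-1} − q_k·s_k, t_{k+1} = t_{k-1} − q_k·t_k, so r_k = a·s_k + b·t_k at every step:
  q = 3: r = 144, s = 1 − 3·0 = 1, t = 0 − 3·1 = -3  (check: 609·1 + 155·(-3) = 144)
  q = 1: r = 11, s = 0 − 1·1 = -1, t = 1 − 1·(-3) = 4  (check: 609·(-1) + 155·4 = 11)
  q = 13: r = 1, s = 1 − 13·(-1) = 14, t = -3 − 13·4 = -55  (check: 609·14 + 155·(-55) = 1)
The row with r = 1 (the gcd) gives the Bezout coefficients s = 14, t = -55.
Result: 609 · (14) + 155 · (-55) = 1.

gcd(609, 155) = 1; s = 14, t = -55 (check: 609·14 + 155·(-55) = 1).
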